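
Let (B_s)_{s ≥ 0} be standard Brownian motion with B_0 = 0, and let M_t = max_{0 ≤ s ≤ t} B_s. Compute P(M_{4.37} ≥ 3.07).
P(M_{4.37} ≥ 3.07) = 2·P(B_{4.37} ≥ 3.07) = 2(1 − Φ(3.07/√4.37)) ≈ 0.1419

By the reflection principle for Brownian motion, P(M_t ≥ a) = 2 · P(B_t ≥ a) for a ≥ 0. Since B_t ~ N(0, t), P(B_t ≥ 3.07) = 1 − Φ(3.07/√t) = 1 − Φ(3.07/√4.37) = 1 − Φ(1.4686). So
  P(M_{4.37} ≥ 3.07) = 2(1 − Φ(1.4686)) ≈ 0.1419.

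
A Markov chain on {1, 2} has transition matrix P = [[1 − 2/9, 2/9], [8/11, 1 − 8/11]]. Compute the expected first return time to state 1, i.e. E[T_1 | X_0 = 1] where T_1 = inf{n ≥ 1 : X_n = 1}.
E[T_1 | X_0 = 1] = 1/π_1 = 47/36

For an irreducible recurrent Markov chain with stationary distribution π, E[T_i | X_0 = i] = 1/π_i (Kac's formula). Here π_1 = (8/11)/(2/9 + 8/11) = (8/11)/(94/99) = 36/47, so E[T_1 | X_0 = 1] = 1/π_1 = (2/9 + 8/11)/(8/11) = (94/99)/(8/11) = 47/36.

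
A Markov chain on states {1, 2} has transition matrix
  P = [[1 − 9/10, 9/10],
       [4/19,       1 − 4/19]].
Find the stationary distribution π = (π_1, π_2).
π_1 = 40/211, π_2 = 171/211

Solve πP = π with π_1 + π_2 = 1. From πP = π: π_1 · (1 − 9/10) + π_2 · 4/19 = π_1 ⇒ π_2 · 4/19 = π_1 · 9/10 ⇒ π_2/π_1 = (9/10)/(4/19) = 171/40. Together with π_1 + π_2 = 1:
  π_1 = (4/19)/(9/10 + 4/19) = (4/19)/(211/190) = 40/211,
  π_2 = (9/10)/(9/10 + 4/19) = (9/10)/(211/190) = 171/211.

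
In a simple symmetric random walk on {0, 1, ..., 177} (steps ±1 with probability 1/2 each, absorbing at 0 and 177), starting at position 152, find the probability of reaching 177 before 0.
P(hit 177 before 0) = 152/177

Let u_k = P(hit 177 before 0 | start at k). Then u_0 = 0, u_177 = 1, and u_k = u_{k-1}/2 + u_{k+1}/2 for 1 ≤ k ≤ 176. This harmonic recurrence is solved by u_k = k/177, giving u_152 = 152/177.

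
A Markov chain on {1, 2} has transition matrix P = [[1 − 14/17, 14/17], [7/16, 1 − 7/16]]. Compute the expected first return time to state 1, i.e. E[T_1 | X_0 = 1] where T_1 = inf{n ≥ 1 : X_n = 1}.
E[T_1 | X_0 = 1] = 1/π_1 = 49/17

For an irreducible recurrent Markov chain with stationary distribution π, E[T_i | X_0 = i] = 1/π_i (Kac's formula). Here π_1 = (7/16)/(14/17 + 7/16) = (7/16)/(343/272) = 17/49, so E[T_1 | X_0 = 1] = 1/π_1 = (14/17 + 7/16)/(7/16) = (343/272)/(7/16) = 49/17.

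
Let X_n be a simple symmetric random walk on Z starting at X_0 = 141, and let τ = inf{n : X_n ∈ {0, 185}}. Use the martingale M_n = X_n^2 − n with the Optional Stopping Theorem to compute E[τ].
E[τ] = 6204

M_n = X_n^2 − n is a martingale (since E[X_{n+1}^2 | F_n] = X_n^2 + 1). By OST (τ has finite mean in a bounded region), E[M_τ] = E[M_0] = X_0^2 − 0 = 141^2 = 19881. Also E[M_τ] = E[X_τ^2] − E[τ]. The walk exits at 0 or 185, with P(hit 185 first) = 141/185, so E[X_τ^2] = 185^2 · 141/185 + 0 = 26085. Thus E[τ] = E[X_τ^2] − E[M_τ] = 26085 − 19881 = 6204 = 141(185 − 141) = 6204.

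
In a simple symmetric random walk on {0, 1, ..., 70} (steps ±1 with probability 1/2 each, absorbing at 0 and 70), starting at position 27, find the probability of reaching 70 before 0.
P(hit 70 before 0) = 27/70

Let u_k = P(hit 70 before 0 | start at k). Then u_0 = 0, u_70 = 1, and u_k = u_{k-1}/2 + u_{k+1}/2 for 1 ≤ k ≤ 69. This harmonic recurrence is solved by u_k = k/70, giving u_27 = 27/70.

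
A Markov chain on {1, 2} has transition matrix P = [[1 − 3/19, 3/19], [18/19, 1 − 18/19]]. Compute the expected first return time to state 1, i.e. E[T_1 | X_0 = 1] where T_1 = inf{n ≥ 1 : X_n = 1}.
E[T_1 | X_0 = 1] = 1/π_1 = 7/6

For an irreducible recurrent Markov chain with stationary distribution π, E[T_i | X_0 = i] = 1/π_i (Kac's formula). Here π_1 = (18/19)/(3/19 + 18/19) = (18/19)/(21/19) = 6/7, so E[T_1 | X_0 = 1] = 1/π_1 = (3/19 + 18/19)/(18/19) = (21/19)/(18/19) = 7/6.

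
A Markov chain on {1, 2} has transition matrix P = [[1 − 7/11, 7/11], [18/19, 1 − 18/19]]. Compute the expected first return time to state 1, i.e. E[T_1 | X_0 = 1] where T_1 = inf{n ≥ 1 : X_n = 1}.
E[T_1 | X_0 = 1] = 1/π_1 = 331/198

For an irreducible recurrent Markov chain with stationary distribution π, E[T_i | X_0 = i] = 1/π_i (Kac's formula). Here π_1 = (18/19)/(7/11 + 18/19) = (18/19)/(331/209) = 198/331, so E[T_1 | X_0 = 1] = 1/π_1 = (7/11 + 18/19)/(18/19) = (331/209)/(18/19) = 331/198.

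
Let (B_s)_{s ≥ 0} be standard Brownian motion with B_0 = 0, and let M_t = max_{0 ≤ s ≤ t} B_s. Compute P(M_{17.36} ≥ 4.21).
P(M_{17.36} ≥ 4.21) = 2·P(B_{17.36} ≥ 4.21) = 2(1 − Φ(4.21/√17.36)) ≈ 0.3123

By the reflection principle for Brownian motion, P(M_t ≥ a) = 2 · P(B_t ≥ a) for a ≥ 0. Since B_t ~ N(0, t), P(B_t ≥ 4.21) = 1 − Φ(4.21/√t) = 1 − Φ(4.21/√17.36) = 1 − Φ(1.0104). So
  P(M_{17.36} ≥ 4.21) = 2(1 − Φ(1.0104)) ≈ 0.3123.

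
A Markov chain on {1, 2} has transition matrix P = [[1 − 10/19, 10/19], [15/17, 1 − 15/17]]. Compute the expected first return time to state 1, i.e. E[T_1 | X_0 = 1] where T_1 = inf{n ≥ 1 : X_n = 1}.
E[T_1 | X_0 = 1] = 1/π_1 = 91/57

For an irreducible recurrent Markov chain with stationary distribution π, E[T_i | X_0 = i] = 1/π_i (Kac's formula). Here π_1 = (15/17)/(10/19 + 15/17) = (15/17)/(455/323) = 57/91, so E[T_1 | X_0 = 1] = 1/π_1 = (10/19 + 15/17)/(15/17) = (455/323)/(15/17) = 91/57.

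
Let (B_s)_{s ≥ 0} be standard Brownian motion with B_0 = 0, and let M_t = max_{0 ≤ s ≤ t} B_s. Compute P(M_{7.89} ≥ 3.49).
P(M_{7.89} ≥ 3.49) = 2·P(B_{7.89} ≥ 3.49) = 2(1 − Φ(3.49/√7.89)) ≈ 0.2141

By the reflection principle for Brownian motion, P(M_t ≥ a) = 2 · P(B_t ≥ a) for a ≥ 0. Since B_t ~ N(0, t), P(B_t ≥ 3.49) = 1 − Φ(3.49/√t) = 1 − Φ(3.49/√7.89) = 1 − Φ(1.2425). So
  P(M_{7.89} ≥ 3.49) = 2(1 − Φ(1.2425)) ≈ 0.2141.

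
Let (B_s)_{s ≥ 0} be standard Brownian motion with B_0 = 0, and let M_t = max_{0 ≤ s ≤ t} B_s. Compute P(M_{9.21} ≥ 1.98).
P(M_{9.21} ≥ 1.98) = 2·P(B_{9.21} ≥ 1.98) = 2(1 − Φ(1.98/√9.21)) ≈ 0.5141

By the reflection principle for Brownian motion, P(M_t ≥ a) = 2 · P(B_t ≥ a) for a ≥ 0. Since B_t ~ N(0, t), P(B_t ≥ 1.98) = 1 − Φ(1.98/√t) = 1 − Φ(1.98/√9.21) = 1 − Φ(0.6524). So
  P(M_{9.21} ≥ 1.98) = 2(1 − Φ(0.6524)) ≈ 0.5141.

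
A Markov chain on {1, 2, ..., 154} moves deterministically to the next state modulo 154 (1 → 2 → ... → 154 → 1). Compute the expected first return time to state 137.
E[T_137 | X_0 = 137] = 154

The chain cycles deterministically, so starting at state 137 it returns in exactly 154 steps. Equivalently, the stationary distribution is uniform π_j = 1/154 for every state j, so by Kac's formula E[T_137] = 1/π_137 = 154.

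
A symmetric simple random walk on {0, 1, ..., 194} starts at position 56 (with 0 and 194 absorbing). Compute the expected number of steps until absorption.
E[τ | X_0 = 56] = 7728

Let v_k = E[τ | X_0 = k]. Boundary: v_0 = v_194 = 0. Recurrence: v_k = 1 + (v_{k-1} + v_{k+1})/2 for 1 ≤ k ≤ 193. The particular solution to v_k − (v_{k-1} + v_{k+1})/2 = 1 is v_k = −k^2. Adding homogeneous solution A + B k and matching boundaries gives v_k = k (194 − k). Substituting k = 56: v_56 = 56 · 138 = 7728.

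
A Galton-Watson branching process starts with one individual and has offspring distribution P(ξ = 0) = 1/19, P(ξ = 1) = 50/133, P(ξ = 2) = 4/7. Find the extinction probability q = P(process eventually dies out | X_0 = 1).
q = 7/76

The pgf is f(s) = 1/19 + 50/133·s + 4/7·s². The extinction probability q is the smallest fixed point of f in [0, 1]. Setting s = f(s):
  4/7·s² + (50/133 − 1)·s + 1/19 = 0
  4/7·s² − (1/19 + 4/7)·s + 1/19 = 0
which factors as (s − 1)·(4/7·s − 1/19) = 0, giving roots s = 1 and s = (1/19)/(4/7) = 7/76.
Mean offspring μ = 50/133 + 2·4/7 = 202/133 > 1 (supercritical), so q < 1. The extinction probability is the smaller root: q = (1/19)/(4/7) = 7/76.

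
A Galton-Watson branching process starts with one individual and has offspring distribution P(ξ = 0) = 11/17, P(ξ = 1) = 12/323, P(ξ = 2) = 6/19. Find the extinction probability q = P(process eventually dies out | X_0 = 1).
q = 1

Mean offspring μ = 0·11/17 + 1·12/323 + 2·6/19 = 216/323 ≤ 1. For μ ≤ 1 with offspring not concentrated at 1, the Galton-Watson process goes extinct almost surely, so q = 1.
(Algebraic check: The pgf is f(s) = 11/17 + 12/323·s + 6/19·s². The extinction probability q is the smallest fixed point of f in [0, 1]. Setting s = f(s):
  6/19·s² + (12/323 − 1)·s + 11/17 = 0
  6/19·s² − (11/17 + 6/19)·s + 11/17 = 0
which factors as (s − 1)·(6/19·s − 11/17) = 0, giving roots s = 1 and s = (11/17)/(6/19) = 209/102. Since 209/102 ≥ 1, the smallest root in [0, 1] is s = 1.)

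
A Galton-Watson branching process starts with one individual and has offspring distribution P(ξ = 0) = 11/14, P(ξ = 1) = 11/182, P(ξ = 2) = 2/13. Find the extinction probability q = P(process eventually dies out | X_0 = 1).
q = 1

Mean offspring μ = 0·11/14 + 1·11/182 + 2·2/13 = 67/182 ≤ 1. For μ ≤ 1 with offspring not concentrated at 1, the Galton-Watson process goes extinct almost surely, so q = 1.
(Algebraic check: The pgf is f(s) = 11/14 + 11/182·s + 2/13·s². The extinction probability q is the smallest fixed point of f in [0, 1]. Setting s = f(s):
  2/13·s² + (11/182 − 1)·s + 11/14 = 0
  2/13·s² − (11/14 + 2/13)·s + 11/14 = 0
which factors as (s − 1)·(2/13·s − 11/14) = 0, giving roots s = 1 and s = (11/14)/(2/13) = 143/28. Since 143/28 ≥ 1, the smallest root in [0, 1] is s = 1.)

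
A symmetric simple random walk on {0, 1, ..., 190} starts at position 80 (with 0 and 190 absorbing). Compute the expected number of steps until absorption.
E[τ | X_0 = 80] = 8800

Let v_k = E[τ | X_0 = k]. Boundary: v_0 = v_190 = 0. Recurrence: v_k = 1 + (v_{k-1} + v_{k+1})/2 for 1 ≤ k ≤ 189. The particular solution to v_k − (v_{k-1} + v_{k+1})/2 = 1 is v_k = −k^2. Adding homogeneous solution A + B k and matching boundaries gives v_k = k (190 − k). Substituting k = 80: v_80 = 80 · 110 = 8800.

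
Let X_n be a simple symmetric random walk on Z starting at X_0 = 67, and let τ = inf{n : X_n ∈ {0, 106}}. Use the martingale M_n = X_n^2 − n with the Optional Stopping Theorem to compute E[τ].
E[τ] = 2613

M_n = X_n^2 − n is a martingale (since E[X_{n+1}^2 | F_n] = X_n^2 + 1). By OST (τ has finite mean in a bounded region), E[M_τ] = E[M_0] = X_0^2 − 0 = 67^2 = 4489. Also E[M_τ] = E[X_τ^2] − E[τ]. The walk exits at 0 or 106, with P(hit 106 first) = 67/106, so E[X_τ^2] = 106^2 · 67/106 + 0 = 7102. Thus E[τ] = E[X_τ^2] − E[M_τ] = 7102 − 4489 = 2613 = 67(106 − 67) = 2613.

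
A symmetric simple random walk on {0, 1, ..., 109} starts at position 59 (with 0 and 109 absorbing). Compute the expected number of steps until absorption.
E[τ | X_0 = 59] = 2950

Let v_k = E[τ | X_0 = k]. Boundary: v_0 = v_109 = 0. Recurrence: v_k = 1 + (v_{k-1} + v_{k+1})/2 for 1 ≤ k ≤ 108. The particular solution to v_k − (v_{k-1} + v_{k+1})/2 = 1 is v_k = −k^2. Adding homogeneous solution A + B k and matching boundaries gives v_k = k (109 − k). Substituting k = 59: v_59 = 59 · 50 = 2950.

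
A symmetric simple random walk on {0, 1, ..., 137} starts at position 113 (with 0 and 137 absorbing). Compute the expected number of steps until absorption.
E[τ | X_0 = 113] = 2712

Let v_k = E[τ | X_0 = k]. Boundary: v_0 = v_137 = 0. Recurrence: v_k = 1 + (v_{k-1} + v_{k+1})/2 for 1 ≤ k ≤ 136. The particular solution to v_k − (v_{k-1} + v_{k+1})/2 = 1 is v_k = −k^2. Adding homogeneous solution A + B k and matching boundaries gives v_k = k (137 − k). Substituting k = 113: v_113 = 113 · 24 = 2712.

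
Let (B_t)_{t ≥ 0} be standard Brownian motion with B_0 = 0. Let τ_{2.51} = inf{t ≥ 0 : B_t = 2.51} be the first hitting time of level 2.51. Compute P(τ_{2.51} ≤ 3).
P(τ_{2.51} ≤ 3) = 2(1 − Φ(2.51/√3)) = 2(1 − Φ(1.4491)) ≈ 0.1473

By the reflection principle for standard BM, P(τ_b ≤ t) = 2 · P(B_t ≥ b). Since B_t ~ N(0, t), P(B_t ≥ 2.51) = 1 − Φ(2.51/√t) = 1 − Φ(2.51/√3) = 1 − Φ(1.4491) ≈ 0.07365. Doubling: P(τ_{2.51} ≤ 3) ≈ 2 · 0.07365 = 0.14730 ≈ 0.1473.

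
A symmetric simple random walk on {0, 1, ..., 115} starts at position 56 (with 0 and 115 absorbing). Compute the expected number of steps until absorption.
E[τ | X_0 = 56] = 3304

Let v_k = E[τ | X_0 = k]. Boundary: v_0 = v_115 = 0. Recurrence: v_k = 1 + (v_{k-1} + v_{k+1})/2 for 1 ≤ k ≤ 114. The particular solution to v_k − (v_{k-1} + v_{k+1})/2 = 1 is v_k = −k^2. Adding homogeneous solution A + B k and matching boundaries gives v_k = k (115 − k). Substituting k = 56: v_56 = 56 · 59 = 3304.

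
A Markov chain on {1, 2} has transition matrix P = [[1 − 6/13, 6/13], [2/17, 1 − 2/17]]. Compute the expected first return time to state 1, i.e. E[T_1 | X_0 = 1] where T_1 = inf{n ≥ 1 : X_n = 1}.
E[T_1 | X_0 = 1] = 1/π_1 = 64/13

For an irreducible recurrent Markov chain with stationary distribution π, E[T_i | X_0 = i] = 1/π_i (Kac's formula). Here π_1 = (2/17)/(6/13 + 2/17) = (2/17)/(128/221) = 13/64, so E[T_1 | X_0 = 1] = 1/π_1 = (6/13 + 2/17)/(2/17) = (128/221)/(2/17) = 64/13.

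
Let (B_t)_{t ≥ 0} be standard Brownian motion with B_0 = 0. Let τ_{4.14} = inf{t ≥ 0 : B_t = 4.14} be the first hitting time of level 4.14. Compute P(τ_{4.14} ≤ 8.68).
P(τ_{4.14} ≤ 8.68) = 2(1 − Φ(4.14/√8.68)) = 2(1 − Φ(1.4052)) ≈ 0.1600

By the reflection principle for standard BM, P(τ_b ≤ t) = 2 · P(B_t ≥ b). Since B_t ~ N(0, t), P(B_t ≥ 4.14) = 1 − Φ(4.14/√t) = 1 − Φ(4.14/√8.68) = 1 − Φ(1.4052) ≈ 0.07998. Doubling: P(τ_{4.14} ≤ 8.68) ≈ 2 · 0.07998 = 0.15996 ≈ 0.1600.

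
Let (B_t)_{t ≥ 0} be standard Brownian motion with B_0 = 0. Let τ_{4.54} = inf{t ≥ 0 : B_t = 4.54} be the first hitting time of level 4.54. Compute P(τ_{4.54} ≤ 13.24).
P(τ_{4.54} ≤ 13.24) = 2(1 − Φ(4.54/√13.24)) = 2(1 − Φ(1.2477)) ≈ 0.2121

By the reflection principle for standard BM, P(τ_b ≤ t) = 2 · P(B_t ≥ b). Since B_t ~ N(0, t), P(B_t ≥ 4.54) = 1 − Φ(4.54/√t) = 1 − Φ(4.54/√13.24) = 1 − Φ(1.2477) ≈ 0.10607. Doubling: P(τ_{4.54} ≤ 13.24) ≈ 2 · 0.10607 = 0.21214 ≈ 0.2121.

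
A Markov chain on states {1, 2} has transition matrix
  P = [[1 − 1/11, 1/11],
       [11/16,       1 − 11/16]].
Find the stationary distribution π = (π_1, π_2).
π_1 = 121/137, π_2 = 16/137

Solve πP = π with π_1 + π_2 = 1. From πP = π: π_1 · (1 − 1/11) + π_2 · 11/16 = π_1 ⇒ π_2 · 11/16 = π_1 · 1/11 ⇒ π_2/π_1 = (1/11)/(11/16) = 16/121. Together with π_1 + π_2 = 1:
  π_1 = (11/16)/(1/11 + 11/16) = (11/16)/(137/176) = 121/137,
  π_2 = (1/11)/(1/11 + 11/16) = (1/11)/(137/176) = 16/137.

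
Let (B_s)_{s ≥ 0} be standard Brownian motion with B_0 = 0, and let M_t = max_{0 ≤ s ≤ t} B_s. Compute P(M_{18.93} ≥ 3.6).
P(M_{18.93} ≥ 3.6) = 2·P(B_{18.93} ≥ 3.6) = 2(1 − Φ(3.6/√18.93)) ≈ 0.4080

By the reflection principle for Brownian motion, P(M_t ≥ a) = 2 · P(B_t ≥ a) for a ≥ 0. Since B_t ~ N(0, t), P(B_t ≥ 3.6) = 1 − Φ(3.6/√t) = 1 − Φ(3.6/√18.93) = 1 − Φ(0.8274). So
  P(M_{18.93} ≥ 3.6) = 2(1 − Φ(0.8274)) ≈ 0.4080.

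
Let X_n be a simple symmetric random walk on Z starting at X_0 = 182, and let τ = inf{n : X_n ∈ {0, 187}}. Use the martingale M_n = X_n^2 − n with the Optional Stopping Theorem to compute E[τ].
E[τ] = 910

M_n = X_n^2 − n is a martingale (since E[X_{n+1}^2 | F_n] = X_n^2 + 1). By OST (τ has finite mean in a bounded region), E[M_τ] = E[M_0] = X_0^2 − 0 = 182^2 = 33124. Also E[M_τ] = E[X_τ^2] − E[τ]. The walk exits at 0 or 187, with P(hit 187 first) = 182/187, so E[X_τ^2] = 187^2 · 182/187 + 0 = 34034. Thus E[τ] = E[X_τ^2] − E[M_τ] = 34034 − 33124 = 910 = 182(187 − 182) = 910.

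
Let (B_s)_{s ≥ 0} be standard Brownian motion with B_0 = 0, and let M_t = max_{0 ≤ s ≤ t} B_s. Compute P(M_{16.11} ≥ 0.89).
P(M_{16.11} ≥ 0.89) = 2·P(B_{16.11} ≥ 0.89) = 2(1 − Φ(0.89/√16.11)) ≈ 0.8245

By the reflection principle for Brownian motion, P(M_t ≥ a) = 2 · P(B_t ≥ a) for a ≥ 0. Since B_t ~ N(0, t), P(B_t ≥ 0.89) = 1 − Φ(0.89/√t) = 1 − Φ(0.89/√16.11) = 1 − Φ(0.2217). So
  P(M_{16.11} ≥ 0.89) = 2(1 − Φ(0.2217)) ≈ 0.8245.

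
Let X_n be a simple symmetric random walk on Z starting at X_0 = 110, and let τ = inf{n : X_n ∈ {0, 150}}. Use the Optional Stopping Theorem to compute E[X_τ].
E[X_τ] = 110

X_n is a martingale and τ is a bounded-mean stopping time (indeed τ is finite a.s. with bounded expectation since the walk is in a bounded region). By the OST, E[X_τ] = E[X_0] = 110. Equivalently: E[X_τ] = 150 · P(hit 150 first) + 0 · P(hit 0 first) = 150 · (110/150) = 110.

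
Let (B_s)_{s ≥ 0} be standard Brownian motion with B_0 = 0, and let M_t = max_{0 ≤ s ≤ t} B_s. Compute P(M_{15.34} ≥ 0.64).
P(M_{15.34} ≥ 0.64) = 2·P(B_{15.34} ≥ 0.64) = 2(1 − Φ(0.64/√15.34)) ≈ 0.8702

By the reflection principle for Brownian motion, P(M_t ≥ a) = 2 · P(B_t ≥ a) for a ≥ 0. Since B_t ~ N(0, t), P(B_t ≥ 0.64) = 1 − Φ(0.64/√t) = 1 − Φ(0.64/√15.34) = 1 − Φ(0.1634). So
  P(M_{15.34} ≥ 0.64) = 2(1 − Φ(0.1634)) ≈ 0.8702.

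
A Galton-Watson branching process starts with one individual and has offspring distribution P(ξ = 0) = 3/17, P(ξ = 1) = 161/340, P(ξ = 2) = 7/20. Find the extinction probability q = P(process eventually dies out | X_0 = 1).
q = 60/119

The pgf is f(s) = 3/17 + 161/340·s + 7/20·s². The extinction probability q is the smallest fixed point of f in [0, 1]. Setting s = f(s):
  7/20·s² + (161/340 − 1)·s + 3/17 = 0
  7/20·s² − (3/17 + 7/20)·s + 3/17 = 0
which factors as (s − 1)·(7/20·s − 3/17) = 0, giving roots s = 1 and s = (3/17)/(7/20) = 60/119.
Mean offspring μ = 161/340 + 2·7/20 = 399/340 > 1 (supercritical), so q < 1. The extinction probability is the smaller root: q = (3/17)/(7/20) = 60/119.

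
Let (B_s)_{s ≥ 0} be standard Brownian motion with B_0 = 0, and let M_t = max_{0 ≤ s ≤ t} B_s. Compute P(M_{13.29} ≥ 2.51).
P(M_{13.29} ≥ 2.51) = 2·P(B_{13.29} ≥ 2.51) = 2(1 − Φ(2.51/√13.29)) ≈ 0.4911

By the reflection principle for Brownian motion, P(M_t ≥ a) = 2 · P(B_t ≥ a) for a ≥ 0. Since B_t ~ N(0, t), P(B_t ≥ 2.51) = 1 − Φ(2.51/√t) = 1 − Φ(2.51/√13.29) = 1 − Φ(0.6885). So
  P(M_{13.29} ≥ 2.51) = 2(1 − Φ(0.6885)) ≈ 0.4911.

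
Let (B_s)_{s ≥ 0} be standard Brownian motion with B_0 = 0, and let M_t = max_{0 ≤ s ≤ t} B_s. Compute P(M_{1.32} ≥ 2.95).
P(M_{1.32} ≥ 2.95) = 2·P(B_{1.32} ≥ 2.95) = 2(1 − Φ(2.95/√1.32)) ≈ 0.0102

By the reflection principle for Brownian motion, P(M_t ≥ a) = 2 · P(B_t ≥ a) for a ≥ 0. Since B_t ~ N(0, t), P(B_t ≥ 2.95) = 1 − Φ(2.95/√t) = 1 − Φ(2.95/√1.32) = 1 − Φ(2.5676). So
  P(M_{1.32} ≥ 2.95) = 2(1 − Φ(2.5676)) ≈ 0.0102.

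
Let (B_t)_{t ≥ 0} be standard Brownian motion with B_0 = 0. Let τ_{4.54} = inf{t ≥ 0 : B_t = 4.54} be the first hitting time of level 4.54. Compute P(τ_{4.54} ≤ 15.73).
P(τ_{4.54} ≤ 15.73) = 2(1 − Φ(4.54/√15.73)) = 2(1 − Φ(1.1447)) ≈ 0.2523

By the reflection principle for standard BM, P(τ_b ≤ t) = 2 · P(B_t ≥ b). Since B_t ~ N(0, t), P(B_t ≥ 4.54) = 1 − Φ(4.54/√t) = 1 − Φ(4.54/√15.73) = 1 − Φ(1.1447) ≈ 0.12617. Doubling: P(τ_{4.54} ≤ 15.73) ≈ 2 · 0.12617 = 0.25234 ≈ 0.2523.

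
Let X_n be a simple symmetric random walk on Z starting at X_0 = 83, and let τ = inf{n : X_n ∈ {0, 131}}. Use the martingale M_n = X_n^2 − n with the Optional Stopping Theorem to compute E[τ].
E[τ] = 3984

M_n = X_n^2 − n is a martingale (since E[X_{n+1}^2 | F_n] = X_n^2 + 1). By OST (τ has finite mean in a bounded region), E[M_τ] = E[M_0] = X_0^2 − 0 = 83^2 = 6889. Also E[M_τ] = E[X_τ^2] − E[τ]. The walk exits at 0 or 131, with P(hit 131 first) = 83/131, so E[X_τ^2] = 131^2 · 83/131 + 0 = 10873. Thus E[τ] = E[X_τ^2] − E[M_τ] = 10873 − 6889 = 3984 = 83(131 − 83) = 3984.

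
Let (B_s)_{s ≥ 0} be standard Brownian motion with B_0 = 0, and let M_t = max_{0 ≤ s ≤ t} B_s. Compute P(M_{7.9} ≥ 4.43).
P(M_{7.9} ≥ 4.43) = 2·P(B_{7.9} ≥ 4.43) = 2(1 − Φ(4.43/√7.9)) ≈ 0.1150

By the reflection principle for Brownian motion, P(M_t ≥ a) = 2 · P(B_t ≥ a) for a ≥ 0. Since B_t ~ N(0, t), P(B_t ≥ 4.43) = 1 − Φ(4.43/√t) = 1 − Φ(4.43/√7.9) = 1 − Φ(1.5761). So
  P(M_{7.9} ≥ 4.43) = 2(1 − Φ(1.5761)) ≈ 0.1150.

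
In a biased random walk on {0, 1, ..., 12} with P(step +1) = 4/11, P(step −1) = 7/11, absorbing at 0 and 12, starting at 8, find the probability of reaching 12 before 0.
P(hit 12 before 0) = (1 − (7/4)^8) / (1 − (7/4)^12) = 680192/6444993

Let u_k denote P(reach 12 before 0 | start at k). Boundary: u_0 = 0, u_12 = 1. Recurrence: u_k = 4/11·u_{k+1} + 7/11·u_{k-1} for 1 ≤ k ≤ 11. Try u_k = A + B·r^k with r = q/p = (7/11)/(4/11) = 7/4. Substitution satisfies the recurrence; boundary conditions give:
  u_k = (1 − r^k) / (1 − r^N) = (1 − (7/4)^8) / (1 − (7/4)^12) = 680192/6444993.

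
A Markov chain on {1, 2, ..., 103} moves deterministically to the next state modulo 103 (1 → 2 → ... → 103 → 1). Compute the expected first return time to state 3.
E[T_3 | X_0 = 3] = 103

The chain cycles deterministically, so starting at state 3 it returns in exactly 103 steps. Equivalently, the stationary distribution is uniform π_j = 1/103 for every state j, so by Kac's formula E[T_3] = 1/π_3 = 103.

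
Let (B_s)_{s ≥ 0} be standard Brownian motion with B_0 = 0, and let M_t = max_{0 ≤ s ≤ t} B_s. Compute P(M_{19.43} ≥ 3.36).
P(M_{19.43} ≥ 3.36) = 2·P(B_{19.43} ≥ 3.36) = 2(1 − Φ(3.36/√19.43)) ≈ 0.4459

By the reflection principle for Brownian motion, P(M_t ≥ a) = 2 · P(B_t ≥ a) for a ≥ 0. Since B_t ~ N(0, t), P(B_t ≥ 3.36) = 1 − Φ(3.36/√t) = 1 − Φ(3.36/√19.43) = 1 − Φ(0.7623). So
  P(M_{19.43} ≥ 3.36) = 2(1 − Φ(0.7623)) ≈ 0.4459.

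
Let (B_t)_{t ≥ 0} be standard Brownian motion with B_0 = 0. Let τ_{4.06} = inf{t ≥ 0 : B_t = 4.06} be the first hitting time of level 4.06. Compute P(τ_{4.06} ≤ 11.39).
P(τ_{4.06} ≤ 11.39) = 2(1 − Φ(4.06/√11.39)) = 2(1 − Φ(1.2030)) ≈ 0.2290

By the reflection principle for standard BM, P(τ_b ≤ t) = 2 · P(B_t ≥ b). Since B_t ~ N(0, t), P(B_t ≥ 4.06) = 1 − Φ(4.06/√t) = 1 − Φ(4.06/√11.39) = 1 − Φ(1.2030) ≈ 0.11449. Doubling: P(τ_{4.06} ≤ 11.39) ≈ 2 · 0.11449 = 0.22898 ≈ 0.2290.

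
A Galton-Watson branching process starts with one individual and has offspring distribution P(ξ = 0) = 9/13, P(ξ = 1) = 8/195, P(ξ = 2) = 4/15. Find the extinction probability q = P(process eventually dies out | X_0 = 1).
q = 1

Mean offspring μ = 0·9/13 + 1·8/195 + 2·4/15 = 112/195 ≤ 1. For μ ≤ 1 with offspring not concentrated at 1, the Galton-Watson process goes extinct almost surely, so q = 1.
(Algebraic check: The pgf is f(s) = 9/13 + 8/195·s + 4/15·s². The extinction probability q is the smallest fixed point of f in [0, 1]. Setting s = f(s):
  4/15·s² + (8/195 − 1)·s + 9/13 = 0
  4/15·s² − (9/13 + 4/15)·s + 9/13 = 0
which factors as (s − 1)·(4/15·s − 9/13) = 0, giving roots s = 1 and s = (9/13)/(4/15) = 135/52. Since 135/52 ≥ 1, the smallest root in [0, 1] is s = 1.)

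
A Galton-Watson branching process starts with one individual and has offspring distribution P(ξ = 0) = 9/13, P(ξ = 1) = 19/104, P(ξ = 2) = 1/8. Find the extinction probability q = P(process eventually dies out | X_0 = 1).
q = 1

Mean offspring μ = 0·9/13 + 1·19/104 + 2·1/8 = 45/104 ≤ 1. For μ ≤ 1 with offspring not concentrated at 1, the Galton-Watson process goes extinct almost surely, so q = 1.
(Algebraic check: The pgf is f(s) = 9/13 + 19/104·s + 1/8·s². The extinction probability q is the smallest fixed point of f in [0, 1]. Setting s = f(s):
  1/8·s² + (19/104 − 1)·s + 9/13 = 0
  1/8·s² − (9/13 + 1/8)·s + 9/13 = 0
which factors as (s − 1)·(1/8·s − 9/13) = 0, giving roots s = 1 and s = (9/13)/(1/8) = 72/13. Since 72/13 ≥ 1, the smallest root in [0, 1] is s = 1.)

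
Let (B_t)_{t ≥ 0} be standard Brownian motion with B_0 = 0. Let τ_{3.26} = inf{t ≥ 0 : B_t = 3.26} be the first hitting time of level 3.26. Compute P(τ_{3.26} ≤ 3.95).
P(τ_{3.26} ≤ 3.95) = 2(1 − Φ(3.26/√3.95)) = 2(1 − Φ(1.6403)) ≈ 0.1009

By the reflection principle for standard BM, P(τ_b ≤ t) = 2 · P(B_t ≥ b). Since B_t ~ N(0, t), P(B_t ≥ 3.26) = 1 − Φ(3.26/√t) = 1 − Φ(3.26/√3.95) = 1 − Φ(1.6403) ≈ 0.05047. Doubling: P(τ_{3.26} ≤ 3.95) ≈ 2 · 0.05047 = 0.10094 ≈ 0.1009.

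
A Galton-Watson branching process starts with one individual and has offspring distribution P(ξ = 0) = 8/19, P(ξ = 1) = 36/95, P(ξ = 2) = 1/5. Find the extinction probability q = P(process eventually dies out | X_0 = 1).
q = 1

Mean offspring μ = 0·8/19 + 1·36/95 + 2·1/5 = 74/95 ≤ 1. For μ ≤ 1 with offspring not concentrated at 1, the Galton-Watson process goes extinct almost surely, so q = 1.
(Algebraic check: The pgf is f(s) = 8/19 + 36/95·s + 1/5·s². The extinction probability q is the smallest fixed point of f in [0, 1]. Setting s = f(s):
  1/5·s² + (36/95 − 1)·s + 8/19 = 0
  1/5·s² − (8/19 + 1/5)·s + 8/19 = 0
which factors as (s − 1)·(1/5·s − 8/19) = 0, giving roots s = 1 and s = (8/19)/(1/5) = 40/19. Since 40/19 ≥ 1, the smallest root in [0, 1] is s = 1.)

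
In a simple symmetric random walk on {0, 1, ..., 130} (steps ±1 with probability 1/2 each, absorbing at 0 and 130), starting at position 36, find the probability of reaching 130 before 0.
P(hit 130 before 0) = 36/130 = 18/65

Let u_k = P(hit 130 before 0 | start at k). Then u_0 = 0, u_130 = 1, and u_k = u_{k-1}/2 + u_{k+1}/2 for 1 ≤ k ≤ 129. This harmonic recurrence is solved by u_k = k/130, giving u_36 = 36/130 = 18/65.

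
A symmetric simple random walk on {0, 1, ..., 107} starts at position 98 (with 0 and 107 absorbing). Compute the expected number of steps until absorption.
E[τ | X_0 = 98] = 882

Let v_k = E[τ | X_0 = k]. Boundary: v_0 = v_107 = 0. Recurrence: v_k = 1 + (v_{k-1} + v_{k+1})/2 for 1 ≤ k ≤ 106. The particular solution to v_k − (v_{k-1} + v_{k+1})/2 = 1 is v_k = −k^2. Adding homogeneous solution A + B k and matching boundaries gives v_k = k (107 − k). Substituting k = 98: v_98 = 98 · 9 = 882.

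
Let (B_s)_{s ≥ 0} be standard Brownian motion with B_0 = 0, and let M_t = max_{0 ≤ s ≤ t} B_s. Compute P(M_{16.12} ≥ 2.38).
P(M_{16.12} ≥ 2.38) = 2·P(B_{16.12} ≥ 2.38) = 2(1 − Φ(2.38/√16.12)) ≈ 0.5533

By the reflection principle for Brownian motion, P(M_t ≥ a) = 2 · P(B_t ≥ a) for a ≥ 0. Since B_t ~ N(0, t), P(B_t ≥ 2.38) = 1 − Φ(2.38/√t) = 1 − Φ(2.38/√16.12) = 1 − Φ(0.5928). So
  P(M_{16.12} ≥ 2.38) = 2(1 − Φ(0.5928)) ≈ 0.5533.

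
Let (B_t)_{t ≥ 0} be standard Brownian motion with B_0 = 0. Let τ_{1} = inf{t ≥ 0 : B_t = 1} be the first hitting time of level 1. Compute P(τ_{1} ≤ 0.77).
P(τ_{1} ≤ 0.77) = 2(1 − Φ(1/√0.77)) = 2(1 − Φ(1.1396)) ≈ 0.2545

By the reflection principle for standard BM, P(τ_b ≤ t) = 2 · P(B_t ≥ b). Since B_t ~ N(0, t), P(B_t ≥ 1) = 1 − Φ(1/√t) = 1 − Φ(1/√0.77) = 1 − Φ(1.1396) ≈ 0.12723. Doubling: P(τ_{1} ≤ 0.77) ≈ 2 · 0.12723 = 0.25446 ≈ 0.2545.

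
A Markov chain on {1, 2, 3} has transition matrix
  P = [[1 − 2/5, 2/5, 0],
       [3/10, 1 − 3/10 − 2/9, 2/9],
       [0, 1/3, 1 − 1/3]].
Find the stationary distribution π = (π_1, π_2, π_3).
π = (9/29, 12/29, 8/29)

This is a birth-death chain on three states, which satisfies detailed balance: π_1 · P_{12} = π_2 · P_{21} and π_2 · P_{23} = π_3 · P_{32}.
From π_1 · 2/5 = π_2 · 3/10: π_2/π_1 = (2/5)/(3/10) = 4/3.
From π_2 · 2/9 = π_3 · 1/3: π_3/π_2 = (2/9)/(1/3) = 2/3.
Take π_1 proportional to 1; then unnormalized π = (1, 4/3, 8/9). Normalize by dividing by the sum 29/9:
  π = (9/29, 12/29, 8/29).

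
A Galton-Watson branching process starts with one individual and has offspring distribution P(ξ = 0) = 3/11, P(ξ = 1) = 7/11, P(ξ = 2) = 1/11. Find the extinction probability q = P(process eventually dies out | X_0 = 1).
q = 1

Mean offspring μ = 0·3/11 + 1·7/11 + 2·1/11 = 9/11 ≤ 1. For μ ≤ 1 with offspring not concentrated at 1, the Galton-Watson process goes extinct almost surely, so q = 1.
(Algebraic check: The pgf is f(s) = 3/11 + 7/11·s + 1/11·s². The extinction probability q is the smallest fixed point of f in [0, 1]. Setting s = f(s):
  1/11·s² + (7/11 − 1)·s + 3/11 = 0
  1/11·s² − (3/11 + 1/11)·s + 3/11 = 0
which factors as (s − 1)·(1/11·s − 3/11) = 0, giving roots s = 1 and s = (3/11)/(1/11) = 3. Since 3 ≥ 1, the smallest root in [0, 1] is s = 1.)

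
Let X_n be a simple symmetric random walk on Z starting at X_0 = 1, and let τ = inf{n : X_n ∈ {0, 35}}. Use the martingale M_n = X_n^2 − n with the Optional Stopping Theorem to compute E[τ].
E[τ] = 34

M_n = X_n^2 − n is a martingale (since E[X_{n+1}^2 | F_n] = X_n^2 + 1). By OST (τ has finite mean in a bounded region), E[M_τ] = E[M_0] = X_0^2 − 0 = 1^2 = 1. Also E[M_τ] = E[X_τ^2] − E[τ]. The walk exits at 0 or 35, with P(hit 35 first) = 1/35, so E[X_τ^2] = 35^2 · 1/35 + 0 = 35. Thus E[τ] = E[X_τ^2] − E[M_τ] = 35 − 1 = 34 = 1(35 − 1) = 34.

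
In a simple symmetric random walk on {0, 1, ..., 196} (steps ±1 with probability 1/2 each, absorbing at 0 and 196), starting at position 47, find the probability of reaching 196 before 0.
P(hit 196 before 0) = 47/196

Let u_k = P(hit 196 before 0 | start at k). Then u_0 = 0, u_196 = 1, and u_k = u_{k-1}/2 + u_{k+1}/2 for 1 ≤ k ≤ 195. This harmonic recurrence is solved by u_k = k/196, giving u_47 = 47/196.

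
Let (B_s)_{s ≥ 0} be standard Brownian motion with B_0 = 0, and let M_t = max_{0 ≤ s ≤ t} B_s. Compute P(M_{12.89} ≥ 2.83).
P(M_{12.89} ≥ 2.83) = 2·P(B_{12.89} ≥ 2.83) = 2(1 − Φ(2.83/√12.89)) ≈ 0.4306

By the reflection principle for Brownian motion, P(M_t ≥ a) = 2 · P(B_t ≥ a) for a ≥ 0. Since B_t ~ N(0, t), P(B_t ≥ 2.83) = 1 − Φ(2.83/√t) = 1 − Φ(2.83/√12.89) = 1 − Φ(0.7882). So
  P(M_{12.89} ≥ 2.83) = 2(1 − Φ(0.7882)) ≈ 0.4306.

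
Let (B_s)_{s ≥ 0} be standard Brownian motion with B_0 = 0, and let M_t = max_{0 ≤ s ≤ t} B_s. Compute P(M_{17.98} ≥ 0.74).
P(M_{17.98} ≥ 0.74) = 2·P(B_{17.98} ≥ 0.74) = 2(1 − Φ(0.74/√17.98)) ≈ 0.8615

By the reflection principle for Brownian motion, P(M_t ≥ a) = 2 · P(B_t ≥ a) for a ≥ 0. Since B_t ~ N(0, t), P(B_t ≥ 0.74) = 1 − Φ(0.74/√t) = 1 − Φ(0.74/√17.98) = 1 − Φ(0.1745). So
  P(M_{17.98} ≥ 0.74) = 2(1 − Φ(0.1745)) ≈ 0.8615.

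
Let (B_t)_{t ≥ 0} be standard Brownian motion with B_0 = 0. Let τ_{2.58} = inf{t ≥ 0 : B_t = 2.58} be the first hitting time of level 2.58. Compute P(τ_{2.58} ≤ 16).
P(τ_{2.58} ≤ 16) = 2(1 − Φ(2.58/√16)) = 2(1 − Φ(0.6450)) ≈ 0.5189

By the reflection principle for standard BM, P(τ_b ≤ t) = 2 · P(B_t ≥ b). Since B_t ~ N(0, t), P(B_t ≥ 2.58) = 1 − Φ(2.58/√t) = 1 − Φ(2.58/√16) = 1 − Φ(0.6450) ≈ 0.25946. Doubling: P(τ_{2.58} ≤ 16) ≈ 2 · 0.25946 = 0.51892 ≈ 0.5189.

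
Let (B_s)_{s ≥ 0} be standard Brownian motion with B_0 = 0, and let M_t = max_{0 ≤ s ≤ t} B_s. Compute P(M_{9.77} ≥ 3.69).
P(M_{9.77} ≥ 3.69) = 2·P(B_{9.77} ≥ 3.69) = 2(1 − Φ(3.69/√9.77)) ≈ 0.2378

By the reflection principle for Brownian motion, P(M_t ≥ a) = 2 · P(B_t ≥ a) for a ≥ 0. Since B_t ~ N(0, t), P(B_t ≥ 3.69) = 1 − Φ(3.69/√t) = 1 − Φ(3.69/√9.77) = 1 − Φ(1.1805). So
  P(M_{9.77} ≥ 3.69) = 2(1 − Φ(1.1805)) ≈ 0.2378.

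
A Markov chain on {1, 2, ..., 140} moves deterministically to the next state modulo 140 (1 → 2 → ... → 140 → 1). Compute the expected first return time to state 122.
E[T_122 | X_0 = 122] = 140

The chain cycles deterministically, so starting at state 122 it returns in exactly 140 steps. Equivalently, the stationary distribution is uniform π_j = 1/140 for every state j, so by Kac's formula E[T_122] = 1/π_122 = 140.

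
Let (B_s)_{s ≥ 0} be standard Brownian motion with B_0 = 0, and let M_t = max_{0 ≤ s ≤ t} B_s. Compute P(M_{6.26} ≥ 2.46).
P(M_{6.26} ≥ 2.46) = 2·P(B_{6.26} ≥ 2.46) = 2(1 − Φ(2.46/√6.26)) ≈ 0.3255

By the reflection principle for Brownian motion, P(M_t ≥ a) = 2 · P(B_t ≥ a) for a ≥ 0. Since B_t ~ N(0, t), P(B_t ≥ 2.46) = 1 − Φ(2.46/√t) = 1 − Φ(2.46/√6.26) = 1 − Φ(0.9832). So
  P(M_{6.26} ≥ 2.46) = 2(1 − Φ(0.9832)) ≈ 0.3255.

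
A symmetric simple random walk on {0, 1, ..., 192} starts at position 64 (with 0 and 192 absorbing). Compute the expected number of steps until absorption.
E[τ | X_0 = 64] = 8192

Let v_k = E[τ | X_0 = k]. Boundary: v_0 = v_192 = 0. Recurrence: v_k = 1 + (v_{k-1} + v_{k+1})/2 for 1 ≤ k ≤ 191. The particular solution to v_k − (v_{k-1} + v_{k+1})/2 = 1 is v_k = −k^2. Adding homogeneous solution A + B k and matching boundaries gives v_k = k (192 − k). Substituting k = 64: v_64 = 64 · 128 = 8192.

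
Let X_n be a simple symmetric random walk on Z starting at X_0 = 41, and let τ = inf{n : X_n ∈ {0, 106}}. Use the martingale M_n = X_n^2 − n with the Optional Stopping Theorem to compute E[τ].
E[τ] = 2665

M_n = X_n^2 − n is a martingale (since E[X_{n+1}^2 | F_n] = X_n^2 + 1). By OST (τ has finite mean in a bounded region), E[M_τ] = E[M_0] = X_0^2 − 0 = 41^2 = 1681. Also E[M_τ] = E[X_τ^2] − E[τ]. The walk exits at 0 or 106, with P(hit 106 first) = 41/106, so E[X_τ^2] = 106^2 · 41/106 + 0 = 4346. Thus E[τ] = E[X_τ^2] − E[M_τ] = 4346 − 1681 = 2665 = 41(106 − 41) = 2665.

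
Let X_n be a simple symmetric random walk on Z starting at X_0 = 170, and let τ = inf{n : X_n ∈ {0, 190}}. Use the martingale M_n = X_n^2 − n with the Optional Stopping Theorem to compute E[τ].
E[τ] = 3400

M_n = X_n^2 − n is a martingale (since E[X_{n+1}^2 | F_n] = X_n^2 + 1). By OST (τ has finite mean in a bounded region), E[M_τ] = E[M_0] = X_0^2 − 0 = 170^2 = 28900. Also E[M_τ] = E[X_τ^2] − E[τ]. The walk exits at 0 or 190, with P(hit 190 first) = 170/190, so E[X_τ^2] = 190^2 · 170/190 + 0 = 32300. Thus E[τ] = E[X_τ^2] − E[M_τ] = 32300 − 28900 = 3400 = 170(190 − 170) = 3400.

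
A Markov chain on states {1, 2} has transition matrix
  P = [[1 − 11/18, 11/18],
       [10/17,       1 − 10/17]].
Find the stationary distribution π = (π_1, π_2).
π_1 = 180/367, π_2 = 187/367

Solve πP = π with π_1 + π_2 = 1. From πP = π: π_1 · (1 − 11/18) + π_2 · 10/17 = π_1 ⇒ π_2 · 10/17 = π_1 · 11/18 ⇒ π_2/π_1 = (11/18)/(10/17) = 187/180. Together with π_1 + π_2 = 1:
  π_1 = (10/17)/(11/18 + 10/17) = (10/17)/(367/306) = 180/367,
  π_2 = (11/18)/(11/18 + 10/17) = (11/18)/(367/306) = 187/367.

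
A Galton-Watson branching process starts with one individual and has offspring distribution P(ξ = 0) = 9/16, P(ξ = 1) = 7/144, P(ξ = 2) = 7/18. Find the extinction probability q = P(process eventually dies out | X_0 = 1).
q = 1

Mean offspring μ = 0·9/16 + 1·7/144 + 2·7/18 = 119/144 ≤ 1. For μ ≤ 1 with offspring not concentrated at 1, the Galton-Watson process goes extinct almost surely, so q = 1.
(Algebraic check: The pgf is f(s) = 9/16 + 7/144·s + 7/18·s². The extinction probability q is the smallest fixed point of f in [0, 1]. Setting s = f(s):
  7/18·s² + (7/144 − 1)·s + 9/16 = 0
  7/18·s² − (9/16 + 7/18)·s + 9/16 = 0
which factors as (s − 1)·(7/18·s − 9/16) = 0, giving roots s = 1 and s = (9/16)/(7/18) = 81/56. Since 81/56 ≥ 1, the smallest root in [0, 1] is s = 1.)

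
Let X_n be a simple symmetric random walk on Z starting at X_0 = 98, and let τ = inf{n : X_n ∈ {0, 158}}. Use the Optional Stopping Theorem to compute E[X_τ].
E[X_τ] = 98

X_n is a martingale and τ is a bounded-mean stopping time (indeed τ is finite a.s. with bounded expectation since the walk is in a bounded region). By the OST, E[X_τ] = E[X_0] = 98. Equivalently: E[X_τ] = 158 · P(hit 158 first) + 0 · P(hit 0 first) = 158 · (98/158) = 98.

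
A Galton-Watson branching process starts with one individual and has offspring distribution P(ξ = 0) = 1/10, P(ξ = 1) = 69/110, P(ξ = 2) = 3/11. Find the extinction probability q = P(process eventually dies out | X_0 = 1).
q = 11/30

The pgf is f(s) = 1/10 + 69/110·s + 3/11·s². The extinction probability q is the smallest fixed point of f in [0, 1]. Setting s = f(s):
  3/11·s² + (69/110 − 1)·s + 1/10 = 0
  3/11·s² − (1/10 + 3/11)·s + 1/10 = 0
which factors as (s − 1)·(3/11·s − 1/10) = 0, giving roots s = 1 and s = (1/10)/(3/11) = 11/30.
Mean offspring μ = 69/110 + 2·3/11 = 129/110 > 1 (supercritical), so q < 1. The extinction probability is the smaller root: q = (1/10)/(3/11) = 11/30.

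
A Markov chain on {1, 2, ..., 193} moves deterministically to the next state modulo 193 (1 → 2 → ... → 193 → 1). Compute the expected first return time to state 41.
E[T_41 | X_0 = 41] = 193

The chain cycles deterministically, so starting at state 41 it returns in exactly 193 steps. Equivalently, the stationary distribution is uniform π_j = 1/193 for every state j, so by Kac's formula E[T_41] = 1/π_41 = 193.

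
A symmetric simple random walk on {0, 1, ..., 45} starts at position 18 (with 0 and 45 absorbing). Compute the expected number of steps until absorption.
E[τ | X_0 = 18] = 486

Let v_k = E[τ | X_0 = k]. Boundary: v_0 = v_45 = 0. Recurrence: v_k = 1 + (v_{k-1} + v_{k+1})/2 for 1 ≤ k ≤ 44. The particular solution to v_k − (v_{k-1} + v_{k+1})/2 = 1 is v_k = −k^2. Adding homogeneous solution A + B k and matching boundaries gives v_k = k (45 − k). Substituting k = 18: v_18 = 18 · 27 = 486.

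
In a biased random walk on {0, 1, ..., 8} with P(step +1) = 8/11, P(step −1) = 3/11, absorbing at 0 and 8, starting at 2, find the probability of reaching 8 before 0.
P(hit 8 before 0) = (1 − (3/8)^2) / (1 − (3/8)^8) = 262144/304921

Let u_k denote P(reach 8 before 0 | start at k). Boundary: u_0 = 0, u_8 = 1. Recurrence: u_k = 8/11·u_{k+1} + 3/11·u_{k-1} for 1 ≤ k ≤ 7. Try u_k = A + B·r^k with r = q/p = (3/11)/(8/11) = 3/8. Substitution satisfies the recurrence; boundary conditions give:
  u_k = (1 − r^k) / (1 − r^N) = (1 − (3/8)^2) / (1 − (3/8)^8) = 262144/304921.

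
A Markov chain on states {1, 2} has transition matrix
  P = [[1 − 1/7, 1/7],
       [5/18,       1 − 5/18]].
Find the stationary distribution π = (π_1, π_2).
π_1 = 35/53, π_2 = 18/53

Solve πP = π with π_1 + π_2 = 1. From πP = π: π_1 · (1 − 1/7) + π_2 · 5/18 = π_1 ⇒ π_2 · 5/18 = π_1 · 1/7 ⇒ π_2/π_1 = (1/7)/(5/18) = 18/35. Together with π_1 + π_2 = 1:
  π_1 = (5/18)/(1/7 + 5/18) = (5/18)/(53/126) = 35/53,
  π_2 = (1/7)/(1/7 + 5/18) = (1/7)/(53/126) = 18/53.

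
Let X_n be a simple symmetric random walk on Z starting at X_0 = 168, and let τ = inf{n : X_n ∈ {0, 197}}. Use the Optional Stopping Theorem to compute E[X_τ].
E[X_τ] = 168

X_n is a martingale and τ is a bounded-mean stopping time (indeed τ is finite a.s. with bounded expectation since the walk is in a bounded region). By the OST, E[X_τ] = E[X_0] = 168. Equivalently: E[X_τ] = 197 · P(hit 197 first) + 0 · P(hit 0 first) = 197 · (168/197) = 168.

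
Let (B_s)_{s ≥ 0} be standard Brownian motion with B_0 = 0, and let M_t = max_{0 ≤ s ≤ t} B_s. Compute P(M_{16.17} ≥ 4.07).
P(M_{16.17} ≥ 4.07) = 2·P(B_{16.17} ≥ 4.07) = 2(1 − Φ(4.07/√16.17)) ≈ 0.3115

By the reflection principle for Brownian motion, P(M_t ≥ a) = 2 · P(B_t ≥ a) for a ≥ 0. Since B_t ~ N(0, t), P(B_t ≥ 4.07) = 1 − Φ(4.07/√t) = 1 − Φ(4.07/√16.17) = 1 − Φ(1.0121). So
  P(M_{16.17} ≥ 4.07) = 2(1 − Φ(1.0121)) ≈ 0.3115.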